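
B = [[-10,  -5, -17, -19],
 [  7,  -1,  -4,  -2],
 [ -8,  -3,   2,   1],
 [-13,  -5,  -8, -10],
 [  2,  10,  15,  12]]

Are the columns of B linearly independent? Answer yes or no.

yes

Row reduce B to echelon form.
R2 ← R2 + (7/10)·R1: [0, -9/2, -159/10, -153/10]
R3 ← R3 − (4/5)·R1: [0, 1, 78/5, 81/5]
R4 ← R4 − (13/10)·R1: [0, 3/2, 141/10, 147/10]
R5 ← R5 + (1/5)·R1: [0, 9, 58/5, 41/5]
R3 ← R3 + (2/9)·R2: [0, 0, 181/15, 64/5]
R4 ← R4 + (1/3)·R2: [0, 0, 44/5, 48/5]
R5 ← R5 + (2)·R2: [0, 0, -101/5, -112/5]
R4 ← R4 − (132/181)·R3: [0, 0, 0, 48/181]
R5 ← R5 + (303/181)·R3: [0, 0, 0, -176/181]
R5 ← R5 + (11/3)·R4: [0, 0, 0, 0]
4 pivots among 4 columns.
Every column is a pivot column, so the columns are linearly independent.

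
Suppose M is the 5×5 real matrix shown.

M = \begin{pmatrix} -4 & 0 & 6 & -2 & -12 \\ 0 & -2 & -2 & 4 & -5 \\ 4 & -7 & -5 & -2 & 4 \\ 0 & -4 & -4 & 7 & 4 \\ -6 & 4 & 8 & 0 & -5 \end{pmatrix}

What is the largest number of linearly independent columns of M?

Row reduce to echelon form.
R3 ← R3 + R1: [0, -7, 1, -4, -8]
R5 ← R5 − (3/2)·R1: [0, 4, -1, 3, 13]
R3 ← R3 − (7/2)·R2: [0, 0, 8, -18, 19/2]
R4 ← R4 − (2)·R2: [0, 0, 0, -1, 14]
R5 ← R5 + (2)·R2: [0, 0, -5, 11, 3]
R5 ← R5 + (5/8)·R3: [0, 0, 0, -1/4, 143/16]
R5 ← R5 − (1/4)·R4: [0, 0, 0, 0, 87/16]
Echelon form has 5 nonzero rows, so rank(M) = 5.
The rank gives the maximum number of linearly independent columns: 5.

5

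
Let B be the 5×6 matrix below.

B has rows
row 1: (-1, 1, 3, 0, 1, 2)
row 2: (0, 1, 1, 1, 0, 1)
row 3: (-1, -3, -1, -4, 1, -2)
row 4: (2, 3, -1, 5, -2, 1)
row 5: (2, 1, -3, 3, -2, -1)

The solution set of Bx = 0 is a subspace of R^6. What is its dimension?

4

Row reduce to echelon form.
R3 ← R3 − R1: [0, -4, -4, -4, 0, -4]
R4 ← R4 + (2)·R1: [0, 5, 5, 5, 0, 5]
R5 ← R5 + (2)·R1: [0, 3, 3, 3, 0, 3]
R3 ← R3 + (4)·R2: [0, 0, 0, 0, 0, 0]
R4 ← R4 − (5)·R2: [0, 0, 0, 0, 0, 0]
R5 ← R5 − (3)·R2: [0, 0, 0, 0, 0, 0]
2 nonzero rows, so rank(B) = 2.
B has 6 columns; by rank–nullity, nullity = 6 − 2 = 4.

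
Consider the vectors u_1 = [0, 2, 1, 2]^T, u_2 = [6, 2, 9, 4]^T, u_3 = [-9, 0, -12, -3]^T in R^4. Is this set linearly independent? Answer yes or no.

no

Form the matrix with these vectors as rows and row reduce.
Swap R1 ↔ R2
R3 ← R3 + (3/2)·R1: [0, 3, 3/2, 3]
R3 ← R3 − (3/2)·R2: [0, 0, 0, 0]
2 nonzero rows, so the 3 vectors span a space of dimension 2.
Since 2 < 3, the vectors are linearly dependent.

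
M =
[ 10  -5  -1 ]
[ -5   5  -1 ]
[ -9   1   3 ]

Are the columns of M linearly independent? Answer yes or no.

Row reduce M to echelon form.
R2 ← R2 + (1/2)·R1: [0, 5/2, -3/2]
R3 ← R3 + (9/10)·R1: [0, -7/2, 21/10]
R3 ← R3 + (7/5)·R2: [0, 0, 0]
2 pivots among 3 columns.
Only 2 < 3 pivot columns, so the columns are linearly dependent.

no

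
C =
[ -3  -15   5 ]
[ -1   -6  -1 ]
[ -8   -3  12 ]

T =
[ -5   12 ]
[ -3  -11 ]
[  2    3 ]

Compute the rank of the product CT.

2

First compute CT:
[[ 70, 144],
 [ 21,  51],
 [ 73, -27]]
Now row reduce the product.
R2 ← R2 − (3/10)·R1: [0, 39/5]
R3 ← R3 − (73/70)·R1: [0, -6201/35]
R3 ← R3 + (159/7)·R2: [0, 0]
2 nonzero rows, so rank(CT) = 2.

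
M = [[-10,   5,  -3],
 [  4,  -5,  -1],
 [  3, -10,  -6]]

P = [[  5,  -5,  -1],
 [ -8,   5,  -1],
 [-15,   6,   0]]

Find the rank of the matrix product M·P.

3

First compute MP:
[[-45,  57,   5],
 [ 75, -51,   1],
 [185, -101,   7]]
Now row reduce the product.
R2 ← R2 + (5/3)·R1: [0, 44, 28/3]
R3 ← R3 + (37/9)·R1: [0, 400/3, 248/9]
R3 ← R3 − (100/33)·R2: [0, 0, -8/11]
3 nonzero rows, so rank(MP) = 3.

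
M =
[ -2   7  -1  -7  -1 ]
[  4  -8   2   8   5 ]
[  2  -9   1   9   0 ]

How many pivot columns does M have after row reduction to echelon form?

2

Row reduce to echelon form.
R2 ← R2 + (2)·R1: [0, 6, 0, -6, 3]
R3 ← R3 + R1: [0, -2, 0, 2, -1]
R3 ← R3 + (1/3)·R2: [0, 0, 0, 0, 0]
Echelon form has 2 nonzero rows, so rank(M) = 2.
Each nonzero row contributes one pivot column: 2 pivot columns.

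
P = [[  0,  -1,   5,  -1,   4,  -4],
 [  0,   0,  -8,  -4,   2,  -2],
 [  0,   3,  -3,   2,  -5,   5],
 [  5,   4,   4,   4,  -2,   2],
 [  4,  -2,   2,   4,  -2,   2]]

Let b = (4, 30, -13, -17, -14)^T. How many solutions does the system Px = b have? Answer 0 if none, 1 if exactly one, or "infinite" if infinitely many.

infinite

Row reduce the augmented matrix [P | b].
Swap R1 ↔ R4
R5 ← R5 − (4/5)·R1: [0, -26/5, -6/5, 4/5, -2/5, 2/5, -2/5]
Swap R2 ↔ R3
R4 ← R4 + (1/3)·R2: [0, 0, 4, -1/3, 7/3, -7/3, -1/3]
R5 ← R5 + (26/15)·R2: [0, 0, -32/5, 64/15, -136/15, 136/15, -344/15]
R4 ← R4 + (1/2)·R3: [0, 0, 0, -7/3, 10/3, -10/3, 44/3]
R5 ← R5 − (4/5)·R3: [0, 0, 0, 112/15, -32/3, 32/3, -704/15]
R5 ← R5 + (16/5)·R4: [0, 0, 0, 0, 0, 0, 0]
The echelon form has 4 nonzero rows, and every pivot lies in the first 6 columns, so rank(P) = rank([P|b]) = 4.
The system is consistent.
rank = 4 < 6 unknowns, so there are infinitely many solutions.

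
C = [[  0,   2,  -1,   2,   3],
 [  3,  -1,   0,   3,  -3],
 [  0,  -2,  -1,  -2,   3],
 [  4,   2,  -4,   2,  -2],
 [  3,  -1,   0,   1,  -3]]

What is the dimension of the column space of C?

5

Row reduce to echelon form.
Swap R1 ↔ R2
R4 ← R4 − (4/3)·R1: [0, 10/3, -4, -2, 2]
R5 ← R5 − R1: [0, 0, 0, -2, 0]
R3 ← R3 + R2: [0, 0, -2, 0, 6]
R4 ← R4 − (5/3)·R2: [0, 0, -7/3, -16/3, -3]
R4 ← R4 − (7/6)·R3: [0, 0, 0, -16/3, -10]
R5 ← R5 − (3/8)·R4: [0, 0, 0, 0, 15/4]
Echelon form has 5 nonzero rows, so rank(C) = 5.
The column space has dimension equal to the rank: 5.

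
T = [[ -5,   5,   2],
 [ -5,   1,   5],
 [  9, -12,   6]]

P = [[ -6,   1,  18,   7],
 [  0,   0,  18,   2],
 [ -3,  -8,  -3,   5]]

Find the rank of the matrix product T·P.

First compute TP:
[[ 24, -21,  -6, -15],
 [ 15, -45, -87,  -8],
 [-72, -39, -72,  69]]
Now row reduce the product.
R2 ← R2 − (5/8)·R1: [0, -255/8, -333/4, 11/8]
R3 ← R3 + (3)·R1: [0, -102, -90, 24]
R3 ← R3 − (16/5)·R2: [0, 0, 882/5, 98/5]
3 nonzero rows, so rank(TP) = 3.

3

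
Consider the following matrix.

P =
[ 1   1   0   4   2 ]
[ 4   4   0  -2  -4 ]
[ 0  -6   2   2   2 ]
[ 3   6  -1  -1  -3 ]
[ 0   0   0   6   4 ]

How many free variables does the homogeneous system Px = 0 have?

Row reduce to echelon form.
R2 ← R2 − (4)·R1: [0, 0, 0, -18, -12]
R4 ← R4 − (3)·R1: [0, 3, -1, -13, -9]
Swap R2 ↔ R3
R4 ← R4 + (1/2)·R2: [0, 0, 0, -12, -8]
R4 ← R4 − (2/3)·R3: [0, 0, 0, 0, 0]
R5 ← R5 + (1/3)·R3: [0, 0, 0, 0, 0]
3 nonzero rows, so rank(P) = 3.
P has 5 columns; by rank–nullity, nullity = 5 − 3 = 2.

2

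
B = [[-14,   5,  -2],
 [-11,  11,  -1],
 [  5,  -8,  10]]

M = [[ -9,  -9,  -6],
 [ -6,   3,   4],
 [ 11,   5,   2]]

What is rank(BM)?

First compute BM:
[[ 74, 131, 100],
 [ 22, 127, 108],
 [113, -19, -42]]
Now row reduce the product.
R2 ← R2 − (11/37)·R1: [0, 3258/37, 2896/37]
R3 ← R3 − (113/74)·R1: [0, -16209/74, -7204/37]
R3 ← R3 + (1801/724)·R2: [0, 0, 0]
2 nonzero rows, so rank(BM) = 2.

2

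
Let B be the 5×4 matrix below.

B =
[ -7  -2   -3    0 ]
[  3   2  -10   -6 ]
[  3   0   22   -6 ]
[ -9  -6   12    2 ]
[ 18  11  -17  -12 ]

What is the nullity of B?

Row reduce to echelon form.
R2 ← R2 + (3/7)·R1: [0, 8/7, -79/7, -6]
R3 ← R3 + (3/7)·R1: [0, -6/7, 145/7, -6]
R4 ← R4 − (9/7)·R1: [0, -24/7, 111/7, 2]
R5 ← R5 + (18/7)·R1: [0, 41/7, -173/7, -12]
R3 ← R3 + (3/4)·R2: [0, 0, 49/4, -21/2]
R4 ← R4 + (3)·R2: [0, 0, -18, -16]
R5 ← R5 − (41/8)·R2: [0, 0, 265/8, 75/4]
R4 ← R4 + (72/49)·R3: [0, 0, 0, -220/7]
R5 ← R5 − (265/98)·R3: [0, 0, 0, 330/7]
R5 ← R5 + (3/2)·R4: [0, 0, 0, 0]
4 nonzero rows, so rank(B) = 4.
B has 4 columns; by rank–nullity, nullity = 4 − 4 = 0.

0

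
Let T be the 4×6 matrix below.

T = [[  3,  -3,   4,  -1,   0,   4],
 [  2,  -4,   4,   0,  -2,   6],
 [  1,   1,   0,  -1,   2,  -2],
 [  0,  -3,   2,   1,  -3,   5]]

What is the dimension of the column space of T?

Row reduce to echelon form.
R2 ← R2 − (2/3)·R1: [0, -2, 4/3, 2/3, -2, 10/3]
R3 ← R3 − (1/3)·R1: [0, 2, -4/3, -2/3, 2, -10/3]
R3 ← R3 + R2: [0, 0, 0, 0, 0, 0]
R4 ← R4 − (3/2)·R2: [0, 0, 0, 0, 0, 0]
Echelon form has 2 nonzero rows, so rank(T) = 2.
The column space has dimension equal to the rank: 2.

2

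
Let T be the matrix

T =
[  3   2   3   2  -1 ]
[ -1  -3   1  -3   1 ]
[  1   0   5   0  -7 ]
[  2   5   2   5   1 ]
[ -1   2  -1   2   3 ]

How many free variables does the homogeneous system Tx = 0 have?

Row reduce to echelon form.
R2 ← R2 + (1/3)·R1: [0, -7/3, 2, -7/3, 2/3]
R3 ← R3 − (1/3)·R1: [0, -2/3, 4, -2/3, -20/3]
R4 ← R4 − (2/3)·R1: [0, 11/3, 0, 11/3, 5/3]
R5 ← R5 + (1/3)·R1: [0, 8/3, 0, 8/3, 8/3]
R3 ← R3 − (2/7)·R2: [0, 0, 24/7, 0, -48/7]
R4 ← R4 + (11/7)·R2: [0, 0, 22/7, 0, 19/7]
R5 ← R5 + (8/7)·R2: [0, 0, 16/7, 0, 24/7]
R4 ← R4 − (11/12)·R3: [0, 0, 0, 0, 9]
R5 ← R5 − (2/3)·R3: [0, 0, 0, 0, 8]
R5 ← R5 − (8/9)·R4: [0, 0, 0, 0, 0]
4 nonzero rows, so rank(T) = 4.
T has 5 columns; by rank–nullity, nullity = 5 − 4 = 1.

1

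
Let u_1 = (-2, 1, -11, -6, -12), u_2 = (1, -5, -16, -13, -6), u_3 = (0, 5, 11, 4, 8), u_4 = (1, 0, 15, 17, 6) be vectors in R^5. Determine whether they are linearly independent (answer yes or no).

yes

Form the matrix with these vectors as rows and row reduce.
R2 ← R2 + (1/2)·R1: [0, -9/2, -43/2, -16, -12]
R4 ← R4 + (1/2)·R1: [0, 1/2, 19/2, 14, 0]
R3 ← R3 + (10/9)·R2: [0, 0, -116/9, -124/9, -16/3]
R4 ← R4 + (1/9)·R2: [0, 0, 64/9, 110/9, -4/3]
R4 ← R4 + (16/29)·R3: [0, 0, 0, 134/29, -124/29]
4 nonzero rows, so the 4 vectors span a space of dimension 4.
Since 4 = 4, the vectors are linearly independent.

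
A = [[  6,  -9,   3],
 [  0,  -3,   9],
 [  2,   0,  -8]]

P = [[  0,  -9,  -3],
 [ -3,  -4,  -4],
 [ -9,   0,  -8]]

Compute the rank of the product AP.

2

First compute AP:
[[  0, -18,  -6],
 [-72,  12, -60],
 [ 72, -18,  58]]
Now row reduce the product.
Swap R1 ↔ R2
R3 ← R3 + R1: [0, -6, -2]
R3 ← R3 − (1/3)·R2: [0, 0, 0]
2 nonzero rows, so rank(AP) = 2.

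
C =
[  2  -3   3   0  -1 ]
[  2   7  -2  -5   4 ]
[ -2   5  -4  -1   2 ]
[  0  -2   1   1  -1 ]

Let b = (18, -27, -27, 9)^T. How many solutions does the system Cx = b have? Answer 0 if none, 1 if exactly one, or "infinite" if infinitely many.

Row reduce the augmented matrix [C | b].
R2 ← R2 − R1: [0, 10, -5, -5, 5, -45]
R3 ← R3 + R1: [0, 2, -1, -1, 1, -9]
R3 ← R3 − (1/5)·R2: [0, 0, 0, 0, 0, 0]
R4 ← R4 + (1/5)·R2: [0, 0, 0, 0, 0, 0]
The echelon form has 2 nonzero rows, and every pivot lies in the first 5 columns, so rank(C) = rank([C|b]) = 2.
The system is consistent.
rank = 2 < 5 unknowns, so there are infinitely many solutions.

infinite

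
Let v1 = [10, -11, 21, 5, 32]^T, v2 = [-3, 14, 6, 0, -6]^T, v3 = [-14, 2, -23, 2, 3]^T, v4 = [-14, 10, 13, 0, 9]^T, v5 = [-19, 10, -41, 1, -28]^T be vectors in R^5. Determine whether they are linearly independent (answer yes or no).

yes

Form the matrix with these vectors as rows and row reduce.
R2 ← R2 + (3/10)·R1: [0, 107/10, 123/10, 3/2, 18/5]
R3 ← R3 + (7/5)·R1: [0, -67/5, 32/5, 9, 239/5]
R4 ← R4 + (7/5)·R1: [0, -27/5, 212/5, 7, 269/5]
R5 ← R5 + (19/10)·R1: [0, -109/10, -11/10, 21/2, 164/5]
R3 ← R3 + (134/107)·R2: [0, 0, 2333/107, 1164/107, 5597/107]
R4 ← R4 + (54/107)·R2: [0, 0, 5201/107, 830/107, 5951/107]
R5 ← R5 + (109/107)·R2: [0, 0, 1223/107, 1287/107, 3902/107]
R4 ← R4 − (5201/2333)·R3: [0, 0, 0, -38482/2333, -142302/2333]
R5 ← R5 − (1223/2333)·R3: [0, 0, 0, 14757/2333, 21105/2333]
R5 ← R5 + (14757/38482)·R4: [0, 0, 0, 0, -275994/19241]
5 nonzero rows, so the 5 vectors span a space of dimension 5.
Since 5 = 5, the vectors are linearly independent.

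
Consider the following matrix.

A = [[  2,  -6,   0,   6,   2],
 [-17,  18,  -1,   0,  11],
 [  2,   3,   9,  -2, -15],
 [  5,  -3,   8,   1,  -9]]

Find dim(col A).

4

Row reduce to echelon form.
R2 ← R2 + (17/2)·R1: [0, -33, -1, 51, 28]
R3 ← R3 − R1: [0, 9, 9, -8, -17]
R4 ← R4 − (5/2)·R1: [0, 12, 8, -14, -14]
R3 ← R3 + (3/11)·R2: [0, 0, 96/11, 65/11, -103/11]
R4 ← R4 + (4/11)·R2: [0, 0, 84/11, 50/11, -42/11]
R4 ← R4 − (7/8)·R3: [0, 0, 0, -5/8, 35/8]
Echelon form has 4 nonzero rows, so rank(A) = 4.
The column space has dimension equal to the rank: 4.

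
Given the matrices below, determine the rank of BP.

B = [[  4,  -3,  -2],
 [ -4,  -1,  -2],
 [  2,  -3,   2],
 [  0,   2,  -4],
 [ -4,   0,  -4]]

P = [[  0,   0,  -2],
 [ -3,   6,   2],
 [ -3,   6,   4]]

2

First compute BP:
[[ 15, -30, -22],
 [  9, -18,  -2],
 [  3,  -6,  -2],
 [  6, -12, -12],
 [ 12, -24,  -8]]
Now row reduce the product.
R2 ← R2 − (3/5)·R1: [0, 0, 56/5]
R3 ← R3 − (1/5)·R1: [0, 0, 12/5]
R4 ← R4 − (2/5)·R1: [0, 0, -16/5]
R5 ← R5 − (4/5)·R1: [0, 0, 48/5]
R3 ← R3 − (3/14)·R2: [0, 0, 0]
R4 ← R4 + (2/7)·R2: [0, 0, 0]
R5 ← R5 − (6/7)·R2: [0, 0, 0]
2 nonzero rows, so rank(BP) = 2.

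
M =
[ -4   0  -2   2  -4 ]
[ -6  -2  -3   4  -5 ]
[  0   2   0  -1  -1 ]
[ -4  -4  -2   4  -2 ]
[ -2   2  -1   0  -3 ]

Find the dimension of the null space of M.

3

Row reduce to echelon form.
R2 ← R2 − (3/2)·R1: [0, -2, 0, 1, 1]
R4 ← R4 − R1: [0, -4, 0, 2, 2]
R5 ← R5 − (1/2)·R1: [0, 2, 0, -1, -1]
R3 ← R3 + R2: [0, 0, 0, 0, 0]
R4 ← R4 − (2)·R2: [0, 0, 0, 0, 0]
R5 ← R5 + R2: [0, 0, 0, 0, 0]
2 nonzero rows, so rank(M) = 2.
M has 5 columns; by rank–nullity, nullity = 5 − 2 = 3.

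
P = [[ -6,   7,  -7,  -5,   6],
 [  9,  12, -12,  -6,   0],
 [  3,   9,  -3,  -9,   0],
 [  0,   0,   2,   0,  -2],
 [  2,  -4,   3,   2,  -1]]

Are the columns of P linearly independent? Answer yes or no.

no

Row reduce P to echelon form.
R2 ← R2 + (3/2)·R1: [0, 45/2, -45/2, -27/2, 9]
R3 ← R3 + (1/2)·R1: [0, 25/2, -13/2, -23/2, 3]
R5 ← R5 + (1/3)·R1: [0, -5/3, 2/3, 1/3, 1]
R3 ← R3 − (5/9)·R2: [0, 0, 6, -4, -2]
R5 ← R5 + (2/27)·R2: [0, 0, -1, -2/3, 5/3]
R4 ← R4 − (1/3)·R3: [0, 0, 0, 4/3, -4/3]
R5 ← R5 + (1/6)·R3: [0, 0, 0, -4/3, 4/3]
R5 ← R5 + R4: [0, 0, 0, 0, 0]
4 pivots among 5 columns.
Only 4 < 5 pivot columns, so the columns are linearly dependent.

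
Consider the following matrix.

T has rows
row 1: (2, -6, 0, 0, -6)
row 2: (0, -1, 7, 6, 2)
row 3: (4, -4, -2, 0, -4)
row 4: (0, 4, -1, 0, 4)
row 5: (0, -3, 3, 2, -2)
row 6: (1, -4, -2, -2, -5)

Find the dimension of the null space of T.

2

Row reduce to echelon form.
R3 ← R3 − (2)·R1: [0, 8, -2, 0, 8]
R6 ← R6 − (1/2)·R1: [0, -1, -2, -2, -2]
R3 ← R3 + (8)·R2: [0, 0, 54, 48, 24]
R4 ← R4 + (4)·R2: [0, 0, 27, 24, 12]
R5 ← R5 − (3)·R2: [0, 0, -18, -16, -8]
R6 ← R6 − R2: [0, 0, -9, -8, -4]
R4 ← R4 − (1/2)·R3: [0, 0, 0, 0, 0]
R5 ← R5 + (1/3)·R3: [0, 0, 0, 0, 0]
R6 ← R6 + (1/6)·R3: [0, 0, 0, 0, 0]
3 nonzero rows, so rank(T) = 3.
T has 5 columns; by rank–nullity, nullity = 5 − 3 = 2.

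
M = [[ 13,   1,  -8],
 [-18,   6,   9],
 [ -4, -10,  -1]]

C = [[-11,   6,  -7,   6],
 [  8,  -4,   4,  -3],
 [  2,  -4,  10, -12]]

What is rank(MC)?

2

First compute MC:
[[-151, 106, -167, 171],
 [264, -168, 240, -234],
 [-38,  20, -22,  18]]
Now row reduce the product.
R2 ← R2 + (264/151)·R1: [0, 2616/151, -7848/151, 9810/151]
R3 ← R3 − (38/151)·R1: [0, -1008/151, 3024/151, -3780/151]
R3 ← R3 + (42/109)·R2: [0, 0, 0, 0]
2 nonzero rows, so rank(MC) = 2.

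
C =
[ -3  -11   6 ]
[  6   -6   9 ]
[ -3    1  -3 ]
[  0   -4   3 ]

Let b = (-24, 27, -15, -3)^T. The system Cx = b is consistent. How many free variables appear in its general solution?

1

Row reduce the augmented matrix [C | b].
R2 ← R2 + (2)·R1: [0, -28, 21, -21]
R3 ← R3 − R1: [0, 12, -9, 9]
R3 ← R3 + (3/7)·R2: [0, 0, 0, 0]
R4 ← R4 − (1/7)·R2: [0, 0, 0, 0]
The echelon form has 2 nonzero rows, and every pivot lies in the first 3 columns, so rank(C) = rank([C|b]) = 2.
The system is consistent.
Free variables = (unknowns) − (rank) = 3 − 2 = 1.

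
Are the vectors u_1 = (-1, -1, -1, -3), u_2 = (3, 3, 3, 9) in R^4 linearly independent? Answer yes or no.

no

Form the matrix with these vectors as rows and row reduce.
R2 ← R2 + (3)·R1: [0, 0, 0, 0]
1 nonzero row, so the 2 vectors span a space of dimension 1.
Since 1 < 2, the vectors are linearly dependent.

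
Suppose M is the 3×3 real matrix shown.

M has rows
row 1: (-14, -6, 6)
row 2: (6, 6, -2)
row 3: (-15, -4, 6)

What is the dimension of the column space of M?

Row reduce to echelon form.
R2 ← R2 + (3/7)·R1: [0, 24/7, 4/7]
R3 ← R3 − (15/14)·R1: [0, 17/7, -3/7]
R3 ← R3 − (17/24)·R2: [0, 0, -5/6]
Echelon form has 3 nonzero rows, so rank(M) = 3.
The column space has dimension equal to the rank: 3.

3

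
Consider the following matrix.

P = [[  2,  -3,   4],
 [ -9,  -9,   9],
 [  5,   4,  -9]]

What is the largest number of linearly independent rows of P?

Row reduce to echelon form.
R2 ← R2 + (9/2)·R1: [0, -45/2, 27]
R3 ← R3 − (5/2)·R1: [0, 23/2, -19]
R3 ← R3 + (23/45)·R2: [0, 0, -26/5]
Echelon form has 3 nonzero rows, so rank(P) = 3.
The rank gives the maximum number of linearly independent rows: 3.

3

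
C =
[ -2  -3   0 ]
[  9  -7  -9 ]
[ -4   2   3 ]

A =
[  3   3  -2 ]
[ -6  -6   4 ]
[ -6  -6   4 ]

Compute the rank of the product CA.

1

First compute CA:
[[ 12,  12,  -8],
 [123, 123, -82],
 [-42, -42,  28]]
Now row reduce the product.
R2 ← R2 − (41/4)·R1: [0, 0, 0]
R3 ← R3 + (7/2)·R1: [0, 0, 0]
1 nonzero row, so rank(CA) = 1.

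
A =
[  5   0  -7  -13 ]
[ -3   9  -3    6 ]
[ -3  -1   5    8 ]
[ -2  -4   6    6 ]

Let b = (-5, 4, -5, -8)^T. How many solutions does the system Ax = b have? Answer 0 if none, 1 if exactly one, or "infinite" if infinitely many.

0

Row reduce the augmented matrix [A | b].
R2 ← R2 + (3/5)·R1: [0, 9, -36/5, -9/5, 1]
R3 ← R3 + (3/5)·R1: [0, -1, 4/5, 1/5, -8]
R4 ← R4 + (2/5)·R1: [0, -4, 16/5, 4/5, -10]
R3 ← R3 + (1/9)·R2: [0, 0, 0, 0, -71/9]
R4 ← R4 + (4/9)·R2: [0, 0, 0, 0, -86/9]
R4 ← R4 − (86/71)·R3: [0, 0, 0, 0, 0]
The echelon form has 3 nonzero rows; the last pivot sits in the augmented column, so rank(A) = 2 but rank([A|b]) = 3.
Since the ranks differ, the system is inconsistent.
It has no solutions.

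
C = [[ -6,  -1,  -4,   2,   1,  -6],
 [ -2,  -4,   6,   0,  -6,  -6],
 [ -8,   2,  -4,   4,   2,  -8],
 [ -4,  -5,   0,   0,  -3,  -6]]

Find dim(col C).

Row reduce to echelon form.
R2 ← R2 − (1/3)·R1: [0, -11/3, 22/3, -2/3, -19/3, -4]
R3 ← R3 − (4/3)·R1: [0, 10/3, 4/3, 4/3, 2/3, 0]
R4 ← R4 − (2/3)·R1: [0, -13/3, 8/3, -4/3, -11/3, -2]
R3 ← R3 + (10/11)·R2: [0, 0, 8, 8/11, -56/11, -40/11]
R4 ← R4 − (13/11)·R2: [0, 0, -6, -6/11, 42/11, 30/11]
R4 ← R4 + (3/4)·R3: [0, 0, 0, 0, 0, 0]
Echelon form has 3 nonzero rows, so rank(C) = 3.
The column space has dimension equal to the rank: 3.

3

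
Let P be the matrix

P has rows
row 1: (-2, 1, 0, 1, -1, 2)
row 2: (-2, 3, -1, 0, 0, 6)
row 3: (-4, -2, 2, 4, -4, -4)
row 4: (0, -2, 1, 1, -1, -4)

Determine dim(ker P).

4

Row reduce to echelon form.
R2 ← R2 − R1: [0, 2, -1, -1, 1, 4]
R3 ← R3 − (2)·R1: [0, -4, 2, 2, -2, -8]
R3 ← R3 + (2)·R2: [0, 0, 0, 0, 0, 0]
R4 ← R4 + R2: [0, 0, 0, 0, 0, 0]
2 nonzero rows, so rank(P) = 2.
P has 6 columns; by rank–nullity, nullity = 6 − 2 = 4.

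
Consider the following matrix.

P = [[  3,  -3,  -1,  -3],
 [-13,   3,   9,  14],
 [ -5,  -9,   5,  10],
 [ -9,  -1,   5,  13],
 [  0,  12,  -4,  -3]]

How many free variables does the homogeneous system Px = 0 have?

1

Row reduce to echelon form.
R2 ← R2 + (13/3)·R1: [0, -10, 14/3, 1]
R3 ← R3 + (5/3)·R1: [0, -14, 10/3, 5]
R4 ← R4 + (3)·R1: [0, -10, 2, 4]
R3 ← R3 − (7/5)·R2: [0, 0, -16/5, 18/5]
R4 ← R4 − R2: [0, 0, -8/3, 3]
R5 ← R5 + (6/5)·R2: [0, 0, 8/5, -9/5]
R4 ← R4 − (5/6)·R3: [0, 0, 0, 0]
R5 ← R5 + (1/2)·R3: [0, 0, 0, 0]
3 nonzero rows, so rank(P) = 3.
P has 4 columns; by rank–nullity, nullity = 4 − 3 = 1.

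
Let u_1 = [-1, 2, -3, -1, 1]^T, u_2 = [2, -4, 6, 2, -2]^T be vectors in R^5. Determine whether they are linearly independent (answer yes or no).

no

Form the matrix with these vectors as rows and row reduce.
R2 ← R2 + (2)·R1: [0, 0, 0, 0, 0]
1 nonzero row, so the 2 vectors span a space of dimension 1.
Since 1 < 2, the vectors are linearly dependent.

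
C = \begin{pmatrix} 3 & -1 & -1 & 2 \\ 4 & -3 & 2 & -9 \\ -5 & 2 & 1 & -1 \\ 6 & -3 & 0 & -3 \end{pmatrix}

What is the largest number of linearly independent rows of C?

Row reduce to echelon form.
R2 ← R2 − (4/3)·R1: [0, -5/3, 10/3, -35/3]
R3 ← R3 + (5/3)·R1: [0, 1/3, -2/3, 7/3]
R4 ← R4 − (2)·R1: [0, -1, 2, -7]
R3 ← R3 + (1/5)·R2: [0, 0, 0, 0]
R4 ← R4 − (3/5)·R2: [0, 0, 0, 0]
Echelon form has 2 nonzero rows, so rank(C) = 2.
The rank gives the maximum number of linearly independent rows: 2.

2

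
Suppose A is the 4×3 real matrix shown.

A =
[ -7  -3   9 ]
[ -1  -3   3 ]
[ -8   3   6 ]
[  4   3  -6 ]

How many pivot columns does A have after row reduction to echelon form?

2

Row reduce to echelon form.
R2 ← R2 − (1/7)·R1: [0, -18/7, 12/7]
R3 ← R3 − (8/7)·R1: [0, 45/7, -30/7]
R4 ← R4 + (4/7)·R1: [0, 9/7, -6/7]
R3 ← R3 + (5/2)·R2: [0, 0, 0]
R4 ← R4 + (1/2)·R2: [0, 0, 0]
Echelon form has 2 nonzero rows, so rank(A) = 2.
Each nonzero row contributes one pivot column: 2 pivot columns.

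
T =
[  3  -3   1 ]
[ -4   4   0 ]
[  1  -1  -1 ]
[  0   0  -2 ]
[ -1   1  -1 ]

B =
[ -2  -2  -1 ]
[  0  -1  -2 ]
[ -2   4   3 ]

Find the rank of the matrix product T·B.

First compute TB:
[[ -8,   1,   6],
 [  8,   4,  -4],
 [  0,  -5,  -2],
 [  4,  -8,  -6],
 [  4,  -3,  -4]]
Now row reduce the product.
R2 ← R2 + R1: [0, 5, 2]
R4 ← R4 + (1/2)·R1: [0, -15/2, -3]
R5 ← R5 + (1/2)·R1: [0, -5/2, -1]
R3 ← R3 + R2: [0, 0, 0]
R4 ← R4 + (3/2)·R2: [0, 0, 0]
R5 ← R5 + (1/2)·R2: [0, 0, 0]
2 nonzero rows, so rank(TB) = 2.

2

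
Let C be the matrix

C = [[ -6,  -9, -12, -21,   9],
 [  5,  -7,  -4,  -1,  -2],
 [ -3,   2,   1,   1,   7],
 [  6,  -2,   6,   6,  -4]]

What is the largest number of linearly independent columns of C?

Row reduce to echelon form.
R2 ← R2 + (5/6)·R1: [0, -29/2, -14, -37/2, 11/2]
R3 ← R3 − (1/2)·R1: [0, 13/2, 7, 23/2, 5/2]
R4 ← R4 + R1: [0, -11, -6, -15, 5]
R3 ← R3 + (13/29)·R2: [0, 0, 21/29, 93/29, 144/29]
R4 ← R4 − (22/29)·R2: [0, 0, 134/29, -28/29, 24/29]
R4 ← R4 − (134/21)·R3: [0, 0, 0, -150/7, -216/7]
Echelon form has 4 nonzero rows, so rank(C) = 4.
The rank gives the maximum number of linearly independent columns: 4.

4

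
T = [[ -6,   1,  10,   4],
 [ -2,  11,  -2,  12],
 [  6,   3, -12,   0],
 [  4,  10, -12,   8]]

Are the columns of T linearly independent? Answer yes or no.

no

Row reduce T to echelon form.
R2 ← R2 − (1/3)·R1: [0, 32/3, -16/3, 32/3]
R3 ← R3 + R1: [0, 4, -2, 4]
R4 ← R4 + (2/3)·R1: [0, 32/3, -16/3, 32/3]
R3 ← R3 − (3/8)·R2: [0, 0, 0, 0]
R4 ← R4 − R2: [0, 0, 0, 0]
2 pivots among 4 columns.
Only 2 < 4 pivot columns, so the columns are linearly dependent.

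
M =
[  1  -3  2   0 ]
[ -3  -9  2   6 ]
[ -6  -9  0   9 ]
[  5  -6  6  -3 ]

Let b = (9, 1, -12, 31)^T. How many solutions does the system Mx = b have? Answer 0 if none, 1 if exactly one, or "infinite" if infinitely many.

infinite

Row reduce the augmented matrix [M | b].
R2 ← R2 + (3)·R1: [0, -18, 8, 6, 28]
R3 ← R3 + (6)·R1: [0, -27, 12, 9, 42]
R4 ← R4 − (5)·R1: [0, 9, -4, -3, -14]
R3 ← R3 − (3/2)·R2: [0, 0, 0, 0, 0]
R4 ← R4 + (1/2)·R2: [0, 0, 0, 0, 0]
The echelon form has 2 nonzero rows, and every pivot lies in the first 4 columns, so rank(M) = rank([M|b]) = 2.
The system is consistent.
rank = 2 < 4 unknowns, so there are infinitely many solutions.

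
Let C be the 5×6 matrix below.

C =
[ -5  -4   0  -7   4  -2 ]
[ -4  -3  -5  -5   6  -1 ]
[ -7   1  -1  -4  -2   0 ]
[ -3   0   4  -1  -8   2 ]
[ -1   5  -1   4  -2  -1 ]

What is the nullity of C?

1

Row reduce to echelon form.
R2 ← R2 − (4/5)·R1: [0, 1/5, -5, 3/5, 14/5, 3/5]
R3 ← R3 − (7/5)·R1: [0, 33/5, -1, 29/5, -38/5, 14/5]
R4 ← R4 − (3/5)·R1: [0, 12/5, 4, 16/5, -52/5, 16/5]
R5 ← R5 − (1/5)·R1: [0, 29/5, -1, 27/5, -14/5, -3/5]
R3 ← R3 − (33)·R2: [0, 0, 164, -14, -100, -17]
R4 ← R4 − (12)·R2: [0, 0, 64, -4, -44, -4]
R5 ← R5 − (29)·R2: [0, 0, 144, -12, -84, -18]
R4 ← R4 − (16/41)·R3: [0, 0, 0, 60/41, -204/41, 108/41]
R5 ← R5 − (36/41)·R3: [0, 0, 0, 12/41, 156/41, -126/41]
R5 ← R5 − (1/5)·R4: [0, 0, 0, 0, 24/5, -18/5]
5 nonzero rows, so rank(C) = 5.
C has 6 columns; by rank–nullity, nullity = 6 − 5 = 1.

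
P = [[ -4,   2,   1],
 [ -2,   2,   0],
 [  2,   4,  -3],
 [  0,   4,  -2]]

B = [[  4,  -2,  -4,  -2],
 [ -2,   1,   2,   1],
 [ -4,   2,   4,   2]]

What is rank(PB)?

First compute PB:
[[-24,  12,  24,  12],
 [-12,   6,  12,   6],
 [ 12,  -6, -12,  -6],
 [  0,   0,   0,   0]]
Now row reduce the product.
R2 ← R2 − (1/2)·R1: [0, 0, 0, 0]
R3 ← R3 + (1/2)·R1: [0, 0, 0, 0]
1 nonzero row, so rank(PB) = 1.

1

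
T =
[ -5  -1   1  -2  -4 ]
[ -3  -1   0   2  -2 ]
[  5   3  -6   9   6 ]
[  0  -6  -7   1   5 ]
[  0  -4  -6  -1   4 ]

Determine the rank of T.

4

Row reduce to echelon form.
R2 ← R2 − (3/5)·R1: [0, -2/5, -3/5, 16/5, 2/5]
R3 ← R3 + R1: [0, 2, -5, 7, 2]
R3 ← R3 + (5)·R2: [0, 0, -8, 23, 4]
R4 ← R4 − (15)·R2: [0, 0, 2, -47, -1]
R5 ← R5 − (10)·R2: [0, 0, 0, -33, 0]
R4 ← R4 + (1/4)·R3: [0, 0, 0, -165/4, 0]
R5 ← R5 − (4/5)·R4: [0, 0, 0, 0, 0]
Echelon form has 4 nonzero rows, so rank(T) = 4.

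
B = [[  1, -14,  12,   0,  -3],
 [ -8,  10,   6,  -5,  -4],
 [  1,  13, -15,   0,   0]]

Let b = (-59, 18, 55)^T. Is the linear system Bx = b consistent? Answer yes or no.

yes

Row reduce the augmented matrix [B | b].
R2 ← R2 + (8)·R1: [0, -102, 102, -5, -28, -454]
R3 ← R3 − R1: [0, 27, -27, 0, 3, 114]
R3 ← R3 + (9/34)·R2: [0, 0, 0, -45/34, -75/17, -105/17]
The echelon form has 3 nonzero rows, and every pivot lies in the first 5 columns, so rank(B) = rank([B|b]) = 3.
The system is consistent.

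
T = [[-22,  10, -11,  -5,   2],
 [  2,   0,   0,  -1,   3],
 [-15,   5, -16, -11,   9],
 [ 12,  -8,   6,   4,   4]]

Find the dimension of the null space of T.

1

Row reduce to echelon form.
R2 ← R2 + (1/11)·R1: [0, 10/11, -1, -16/11, 35/11]
R3 ← R3 − (15/22)·R1: [0, -20/11, -17/2, -167/22, 84/11]
R4 ← R4 + (6/11)·R1: [0, -28/11, 0, 14/11, 56/11]
R3 ← R3 + (2)·R2: [0, 0, -21/2, -21/2, 14]
R4 ← R4 + (14/5)·R2: [0, 0, -14/5, -14/5, 14]
R4 ← R4 − (4/15)·R3: [0, 0, 0, 0, 154/15]
4 nonzero rows, so rank(T) = 4.
T has 5 columns; by rank–nullity, nullity = 5 − 4 = 1.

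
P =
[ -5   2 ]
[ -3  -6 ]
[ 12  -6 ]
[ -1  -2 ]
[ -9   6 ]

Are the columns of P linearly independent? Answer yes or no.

yes

Row reduce P to echelon form.
R2 ← R2 − (3/5)·R1: [0, -36/5]
R3 ← R3 + (12/5)·R1: [0, -6/5]
R4 ← R4 − (1/5)·R1: [0, -12/5]
R5 ← R5 − (9/5)·R1: [0, 12/5]
R3 ← R3 − (1/6)·R2: [0, 0]
R4 ← R4 − (1/3)·R2: [0, 0]
R5 ← R5 + (1/3)·R2: [0, 0]
2 pivots among 2 columns.
Every column is a pivot column, so the columns are linearly independent.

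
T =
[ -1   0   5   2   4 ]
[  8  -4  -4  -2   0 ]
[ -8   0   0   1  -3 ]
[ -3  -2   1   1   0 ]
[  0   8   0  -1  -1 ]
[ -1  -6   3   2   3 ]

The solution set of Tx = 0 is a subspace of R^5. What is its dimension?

Row reduce to echelon form.
R2 ← R2 + (8)·R1: [0, -4, 36, 14, 32]
R3 ← R3 − (8)·R1: [0, 0, -40, -15, -35]
R4 ← R4 − (3)·R1: [0, -2, -14, -5, -12]
R6 ← R6 − R1: [0, -6, -2, 0, -1]
R4 ← R4 − (1/2)·R2: [0, 0, -32, -12, -28]
R5 ← R5 + (2)·R2: [0, 0, 72, 27, 63]
R6 ← R6 − (3/2)·R2: [0, 0, -56, -21, -49]
R4 ← R4 − (4/5)·R3: [0, 0, 0, 0, 0]
R5 ← R5 + (9/5)·R3: [0, 0, 0, 0, 0]
R6 ← R6 − (7/5)·R3: [0, 0, 0, 0, 0]
3 nonzero rows, so rank(T) = 3.
T has 5 columns; by rank–nullity, nullity = 5 − 3 = 2.

2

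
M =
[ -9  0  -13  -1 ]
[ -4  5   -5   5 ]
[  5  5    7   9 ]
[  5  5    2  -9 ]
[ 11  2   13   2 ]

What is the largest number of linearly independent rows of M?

4

Row reduce to echelon form.
R2 ← R2 − (4/9)·R1: [0, 5, 7/9, 49/9]
R3 ← R3 + (5/9)·R1: [0, 5, -2/9, 76/9]
R4 ← R4 + (5/9)·R1: [0, 5, -47/9, -86/9]
R5 ← R5 + (11/9)·R1: [0, 2, -26/9, 7/9]
R3 ← R3 − R2: [0, 0, -1, 3]
R4 ← R4 − R2: [0, 0, -6, -15]
R5 ← R5 − (2/5)·R2: [0, 0, -16/5, -7/5]
R4 ← R4 − (6)·R3: [0, 0, 0, -33]
R5 ← R5 − (16/5)·R3: [0, 0, 0, -11]
R5 ← R5 − (1/3)·R4: [0, 0, 0, 0]
Echelon form has 4 nonzero rows, so rank(M) = 4.
The rank gives the maximum number of linearly independent rows: 4.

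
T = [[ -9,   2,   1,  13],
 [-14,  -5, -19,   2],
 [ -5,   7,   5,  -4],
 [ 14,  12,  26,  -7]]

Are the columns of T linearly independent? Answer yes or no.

Row reduce T to echelon form.
R2 ← R2 − (14/9)·R1: [0, -73/9, -185/9, -164/9]
R3 ← R3 − (5/9)·R1: [0, 53/9, 40/9, -101/9]
R4 ← R4 + (14/9)·R1: [0, 136/9, 248/9, 119/9]
R3 ← R3 + (53/73)·R2: [0, 0, -765/73, -1785/73]
R4 ← R4 + (136/73)·R2: [0, 0, -784/73, -1513/73]
R4 ← R4 − (784/765)·R3: [0, 0, 0, 13/3]
4 pivots among 4 columns.
Every column is a pivot column, so the columns are linearly independent.

yes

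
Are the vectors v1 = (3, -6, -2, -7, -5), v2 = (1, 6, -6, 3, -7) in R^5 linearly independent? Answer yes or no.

yes

Form the matrix with these vectors as rows and row reduce.
R2 ← R2 − (1/3)·R1: [0, 8, -16/3, 16/3, -16/3]
2 nonzero rows, so the 2 vectors span a space of dimension 2.
Since 2 = 2, the vectors are linearly independent.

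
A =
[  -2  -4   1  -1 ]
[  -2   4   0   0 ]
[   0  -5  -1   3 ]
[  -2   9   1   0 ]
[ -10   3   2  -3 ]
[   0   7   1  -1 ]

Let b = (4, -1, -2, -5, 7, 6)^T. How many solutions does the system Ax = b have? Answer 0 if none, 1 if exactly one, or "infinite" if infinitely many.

Row reduce the augmented matrix [A | b].
R2 ← R2 − R1: [0, 8, -1, 1, -5]
R4 ← R4 − R1: [0, 13, 0, 1, -9]
R5 ← R5 − (5)·R1: [0, 23, -3, 2, -13]
R3 ← R3 + (5/8)·R2: [0, 0, -13/8, 29/8, -41/8]
R4 ← R4 − (13/8)·R2: [0, 0, 13/8, -5/8, -7/8]
R5 ← R5 − (23/8)·R2: [0, 0, -1/8, -7/8, 11/8]
R6 ← R6 − (7/8)·R2: [0, 0, 15/8, -15/8, 83/8]
R4 ← R4 + R3: [0, 0, 0, 3, -6]
R5 ← R5 − (1/13)·R3: [0, 0, 0, -15/13, 23/13]
R6 ← R6 + (15/13)·R3: [0, 0, 0, 30/13, 58/13]
R5 ← R5 + (5/13)·R4: [0, 0, 0, 0, -7/13]
R6 ← R6 − (10/13)·R4: [0, 0, 0, 0, 118/13]
R6 ← R6 + (118/7)·R5: [0, 0, 0, 0, 0]
The echelon form has 5 nonzero rows; the last pivot sits in the augmented column, so rank(A) = 4 but rank([A|b]) = 5.
Since the ranks differ, the system is inconsistent.
It has no solutions.

0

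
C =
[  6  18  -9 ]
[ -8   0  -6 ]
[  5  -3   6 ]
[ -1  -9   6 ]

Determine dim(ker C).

1

Row reduce to echelon form.
R2 ← R2 + (4/3)·R1: [0, 24, -18]
R3 ← R3 − (5/6)·R1: [0, -18, 27/2]
R4 ← R4 + (1/6)·R1: [0, -6, 9/2]
R3 ← R3 + (3/4)·R2: [0, 0, 0]
R4 ← R4 + (1/4)·R2: [0, 0, 0]
2 nonzero rows, so rank(C) = 2.
C has 3 columns; by rank–nullity, nullity = 3 − 2 = 1.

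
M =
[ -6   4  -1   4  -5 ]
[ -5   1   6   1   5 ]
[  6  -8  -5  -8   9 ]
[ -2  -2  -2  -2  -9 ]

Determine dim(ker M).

1

Row reduce to echelon form.
R2 ← R2 − (5/6)·R1: [0, -7/3, 41/6, -7/3, 55/6]
R3 ← R3 + R1: [0, -4, -6, -4, 4]
R4 ← R4 − (1/3)·R1: [0, -10/3, -5/3, -10/3, -22/3]
R3 ← R3 − (12/7)·R2: [0, 0, -124/7, 0, -82/7]
R4 ← R4 − (10/7)·R2: [0, 0, -80/7, 0, -143/7]
R4 ← R4 − (20/31)·R3: [0, 0, 0, 0, -399/31]
4 nonzero rows, so rank(M) = 4.
M has 5 columns; by rank–nullity, nullity = 5 − 4 = 1.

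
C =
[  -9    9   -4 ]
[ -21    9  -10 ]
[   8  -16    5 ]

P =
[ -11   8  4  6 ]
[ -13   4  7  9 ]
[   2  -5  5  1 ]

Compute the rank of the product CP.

3

First compute CP:
[[-26, -16,   7,  23],
 [ 94, -82, -71, -55],
 [130, -25, -55, -91]]
Now row reduce the product.
R2 ← R2 + (47/13)·R1: [0, -1818/13, -594/13, 366/13]
R3 ← R3 + (5)·R1: [0, -105, -20, 24]
R3 ← R3 − (455/606)·R2: [0, 0, 1445/101, 289/101]
3 nonzero rows, so rank(CP) = 3.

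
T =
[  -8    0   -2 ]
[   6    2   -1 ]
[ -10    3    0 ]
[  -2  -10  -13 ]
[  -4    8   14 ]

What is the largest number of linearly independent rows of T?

3

Row reduce to echelon form.
R2 ← R2 + (3/4)·R1: [0, 2, -5/2]
R3 ← R3 − (5/4)·R1: [0, 3, 5/2]
R4 ← R4 − (1/4)·R1: [0, -10, -25/2]
R5 ← R5 − (1/2)·R1: [0, 8, 15]
R3 ← R3 − (3/2)·R2: [0, 0, 25/4]
R4 ← R4 + (5)·R2: [0, 0, -25]
R5 ← R5 − (4)·R2: [0, 0, 25]
R4 ← R4 + (4)·R3: [0, 0, 0]
R5 ← R5 − (4)·R3: [0, 0, 0]
Echelon form has 3 nonzero rows, so rank(T) = 3.
The rank gives the maximum number of linearly independent rows: 3.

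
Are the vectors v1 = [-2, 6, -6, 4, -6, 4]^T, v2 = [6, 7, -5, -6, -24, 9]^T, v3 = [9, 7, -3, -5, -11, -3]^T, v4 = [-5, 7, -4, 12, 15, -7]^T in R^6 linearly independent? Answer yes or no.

Form the matrix with these vectors as rows and row reduce.
R2 ← R2 + (3)·R1: [0, 25, -23, 6, -42, 21]
R3 ← R3 + (9/2)·R1: [0, 34, -30, 13, -38, 15]
R4 ← R4 − (5/2)·R1: [0, -8, 11, 2, 30, -17]
R3 ← R3 − (34/25)·R2: [0, 0, 32/25, 121/25, 478/25, -339/25]
R4 ← R4 + (8/25)·R2: [0, 0, 91/25, 98/25, 414/25, -257/25]
R4 ← R4 − (91/32)·R3: [0, 0, 0, -315/32, -605/16, 905/32]
4 nonzero rows, so the 4 vectors span a space of dimension 4.
Since 4 = 4, the vectors are linearly independent.

yes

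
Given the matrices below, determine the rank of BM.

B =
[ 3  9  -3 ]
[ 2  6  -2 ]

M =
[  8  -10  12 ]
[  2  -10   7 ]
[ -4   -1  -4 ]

First compute BM:
[[ 54, -117, 111],
 [ 36, -78,  74]]
Now row reduce the product.
R2 ← R2 − (2/3)·R1: [0, 0, 0]
1 nonzero row, so rank(BM) = 1.

1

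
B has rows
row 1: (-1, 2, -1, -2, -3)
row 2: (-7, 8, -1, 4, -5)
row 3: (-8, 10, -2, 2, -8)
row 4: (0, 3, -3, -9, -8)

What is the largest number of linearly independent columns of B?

Row reduce to echelon form.
R2 ← R2 − (7)·R1: [0, -6, 6, 18, 16]
R3 ← R3 − (8)·R1: [0, -6, 6, 18, 16]
R3 ← R3 − R2: [0, 0, 0, 0, 0]
R4 ← R4 + (1/2)·R2: [0, 0, 0, 0, 0]
Echelon form has 2 nonzero rows, so rank(B) = 2.
The rank gives the maximum number of linearly independent columns: 2.

2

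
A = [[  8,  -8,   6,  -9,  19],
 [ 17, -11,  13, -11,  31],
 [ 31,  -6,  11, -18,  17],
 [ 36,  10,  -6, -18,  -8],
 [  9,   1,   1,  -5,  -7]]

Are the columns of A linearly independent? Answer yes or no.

Row reduce A to echelon form.
R2 ← R2 − (17/8)·R1: [0, 6, 1/4, 65/8, -75/8]
R3 ← R3 − (31/8)·R1: [0, 25, -49/4, 135/8, -453/8]
R4 ← R4 − (9/2)·R1: [0, 46, -33, 45/2, -187/2]
R5 ← R5 − (9/8)·R1: [0, 10, -23/4, 41/8, -227/8]
R3 ← R3 − (25/6)·R2: [0, 0, -319/24, -815/48, -281/16]
R4 ← R4 − (23/3)·R2: [0, 0, -419/12, -955/24, -173/8]
R5 ← R5 − (5/3)·R2: [0, 0, -37/6, -101/12, -51/4]
R4 ← R4 − (838/319)·R3: [0, 0, 0, 1535/319, 7819/319]
R5 ← R5 − (148/319)·R3: [0, 0, 0, -172/319, -1468/319]
R5 ← R5 + (172/1535)·R4: [0, 0, 0, 0, -2848/1535]
5 pivots among 5 columns.
Every column is a pivot column, so the columns are linearly independent.

yes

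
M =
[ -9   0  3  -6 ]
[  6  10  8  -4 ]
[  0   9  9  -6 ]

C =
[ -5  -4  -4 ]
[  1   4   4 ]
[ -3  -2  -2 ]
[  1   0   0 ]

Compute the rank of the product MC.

First compute MC:
[[ 30,  30,  30],
 [-48,   0,   0],
 [-24,  18,  18]]
Now row reduce the product.
R2 ← R2 + (8/5)·R1: [0, 48, 48]
R3 ← R3 + (4/5)·R1: [0, 42, 42]
R3 ← R3 − (7/8)·R2: [0, 0, 0]
2 nonzero rows, so rank(MC) = 2.

2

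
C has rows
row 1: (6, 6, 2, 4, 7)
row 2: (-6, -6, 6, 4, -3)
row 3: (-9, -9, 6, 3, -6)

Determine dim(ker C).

3

Row reduce to echelon form.
R2 ← R2 + R1: [0, 0, 8, 8, 4]
R3 ← R3 + (3/2)·R1: [0, 0, 9, 9, 9/2]
R3 ← R3 − (9/8)·R2: [0, 0, 0, 0, 0]
2 nonzero rows, so rank(C) = 2.
C has 5 columns; by rank–nullity, nullity = 5 − 2 = 3.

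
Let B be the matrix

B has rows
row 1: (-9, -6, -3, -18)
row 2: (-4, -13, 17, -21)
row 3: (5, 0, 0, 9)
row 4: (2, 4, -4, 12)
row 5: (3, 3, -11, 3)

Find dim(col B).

Row reduce to echelon form.
R2 ← R2 − (4/9)·R1: [0, -31/3, 55/3, -13]
R3 ← R3 + (5/9)·R1: [0, -10/3, -5/3, -1]
R4 ← R4 + (2/9)·R1: [0, 8/3, -14/3, 8]
R5 ← R5 + (1/3)·R1: [0, 1, -12, -3]
R3 ← R3 − (10/31)·R2: [0, 0, -235/31, 99/31]
R4 ← R4 + (8/31)·R2: [0, 0, 2/31, 144/31]
R5 ← R5 + (3/31)·R2: [0, 0, -317/31, -132/31]
R4 ← R4 + (2/235)·R3: [0, 0, 0, 1098/235]
R5 ← R5 − (317/235)·R3: [0, 0, 0, -2013/235]
R5 ← R5 + (11/6)·R4: [0, 0, 0, 0]
Echelon form has 4 nonzero rows, so rank(B) = 4.
The column space has dimension equal to the rank: 4.

4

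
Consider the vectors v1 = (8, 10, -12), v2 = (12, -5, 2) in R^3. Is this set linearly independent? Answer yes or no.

yes

Form the matrix with these vectors as rows and row reduce.
R2 ← R2 − (3/2)·R1: [0, -20, 20]
2 nonzero rows, so the 2 vectors span a space of dimension 2.
Since 2 = 2, the vectors are linearly independent.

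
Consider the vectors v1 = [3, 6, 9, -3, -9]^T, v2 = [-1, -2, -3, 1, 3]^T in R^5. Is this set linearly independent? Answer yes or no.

Form the matrix with these vectors as rows and row reduce.
R2 ← R2 + (1/3)·R1: [0, 0, 0, 0, 0]
1 nonzero row, so the 2 vectors span a space of dimension 1.
Since 1 < 2, the vectors are linearly dependent.

no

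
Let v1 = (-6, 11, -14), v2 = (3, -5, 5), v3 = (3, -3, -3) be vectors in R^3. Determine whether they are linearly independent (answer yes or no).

no

Form the matrix with these vectors as rows and row reduce.
R2 ← R2 + (1/2)·R1: [0, 1/2, -2]
R3 ← R3 + (1/2)·R1: [0, 5/2, -10]
R3 ← R3 − (5)·R2: [0, 0, 0]
2 nonzero rows, so the 3 vectors span a space of dimension 2.
Since 2 < 3, the vectors are linearly dependent.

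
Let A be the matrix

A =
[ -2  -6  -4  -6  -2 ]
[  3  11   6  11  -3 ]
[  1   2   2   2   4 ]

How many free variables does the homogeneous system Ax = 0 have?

3

Row reduce to echelon form.
R2 ← R2 + (3/2)·R1: [0, 2, 0, 2, -6]
R3 ← R3 + (1/2)·R1: [0, -1, 0, -1, 3]
R3 ← R3 + (1/2)·R2: [0, 0, 0, 0, 0]
2 nonzero rows, so rank(A) = 2.
A has 5 columns; by rank–nullity, nullity = 5 − 2 = 3.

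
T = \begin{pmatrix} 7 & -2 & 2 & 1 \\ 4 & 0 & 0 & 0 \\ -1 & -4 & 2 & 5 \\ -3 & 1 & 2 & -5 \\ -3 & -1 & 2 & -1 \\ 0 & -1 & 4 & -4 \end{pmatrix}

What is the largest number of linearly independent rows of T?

Row reduce to echelon form.
R2 ← R2 − (4/7)·R1: [0, 8/7, -8/7, -4/7]
R3 ← R3 + (1/7)·R1: [0, -30/7, 16/7, 36/7]
R4 ← R4 + (3/7)·R1: [0, 1/7, 20/7, -32/7]
R5 ← R5 + (3/7)·R1: [0, -13/7, 20/7, -4/7]
R3 ← R3 + (15/4)·R2: [0, 0, -2, 3]
R4 ← R4 − (1/8)·R2: [0, 0, 3, -9/2]
R5 ← R5 + (13/8)·R2: [0, 0, 1, -3/2]
R6 ← R6 + (7/8)·R2: [0, 0, 3, -9/2]
R4 ← R4 + (3/2)·R3: [0, 0, 0, 0]
R5 ← R5 + (1/2)·R3: [0, 0, 0, 0]
R6 ← R6 + (3/2)·R3: [0, 0, 0, 0]
Echelon form has 3 nonzero rows, so rank(T) = 3.
The rank gives the maximum number of linearly independent rows: 3.

3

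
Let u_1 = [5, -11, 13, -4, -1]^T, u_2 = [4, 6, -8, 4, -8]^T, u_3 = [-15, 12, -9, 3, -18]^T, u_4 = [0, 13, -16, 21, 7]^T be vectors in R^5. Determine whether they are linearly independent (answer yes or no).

Form the matrix with these vectors as rows and row reduce.
R2 ← R2 − (4/5)·R1: [0, 74/5, -92/5, 36/5, -36/5]
R3 ← R3 + (3)·R1: [0, -21, 30, -9, -21]
R3 ← R3 + (105/74)·R2: [0, 0, 144/37, 45/37, -1155/37]
R4 ← R4 − (65/74)·R2: [0, 0, 6/37, 543/37, 493/37]
R4 ← R4 − (1/24)·R3: [0, 0, 0, 117/8, 117/8]
4 nonzero rows, so the 4 vectors span a space of dimension 4.
Since 4 = 4, the vectors are linearly independent.

yes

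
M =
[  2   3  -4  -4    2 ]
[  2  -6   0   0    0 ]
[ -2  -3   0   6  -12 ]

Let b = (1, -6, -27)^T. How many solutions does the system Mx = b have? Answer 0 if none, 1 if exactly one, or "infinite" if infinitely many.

Row reduce the augmented matrix [M | b].
R2 ← R2 − R1: [0, -9, 4, 4, -2, -7]
R3 ← R3 + R1: [0, 0, -4, 2, -10, -26]
The echelon form has 3 nonzero rows, and every pivot lies in the first 5 columns, so rank(M) = rank([M|b]) = 3.
The system is consistent.
rank = 3 < 5 unknowns, so there are infinitely many solutions.

infinite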